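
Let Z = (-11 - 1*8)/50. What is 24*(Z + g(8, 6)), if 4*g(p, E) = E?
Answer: 672/25 ≈ 26.880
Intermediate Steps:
g(p, E) = E/4
Z = -19/50 (Z = (-11 - 8)*(1/50) = -19*1/50 = -19/50 ≈ -0.38000)
24*(Z + g(8, 6)) = 24*(-19/50 + (¼)*6) = 24*(-19/50 + 3/2) = 24*(28/25) = 672/25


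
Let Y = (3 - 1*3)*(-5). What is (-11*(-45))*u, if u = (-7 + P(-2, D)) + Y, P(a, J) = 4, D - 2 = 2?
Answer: -1485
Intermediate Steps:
D = 4 (D = 2 + 2 = 4)
Y = 0 (Y = (3 - 3)*(-5) = 0*(-5) = 0)
u = -3 (u = (-7 + 4) + 0 = -3 + 0 = -3)
(-11*(-45))*u = -11*(-45)*(-3) = 495*(-3) = -1485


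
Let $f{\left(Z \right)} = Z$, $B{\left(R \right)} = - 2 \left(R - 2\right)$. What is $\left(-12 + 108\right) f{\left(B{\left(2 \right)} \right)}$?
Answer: $0$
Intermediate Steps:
$B{\left(R \right)} = 4 - 2 R$ ($B{\left(R \right)} = - 2 \left(-2 + R\right) = 4 - 2 R$)
$\left(-12 + 108\right) f{\left(B{\left(2 \right)} \right)} = \left(-12 + 108\right) \left(4 - 4\right) = 96 \left(4 - 4\right) = 96 \cdot 0 = 0$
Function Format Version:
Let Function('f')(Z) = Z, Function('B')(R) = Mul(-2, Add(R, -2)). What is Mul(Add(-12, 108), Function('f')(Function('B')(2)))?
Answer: 0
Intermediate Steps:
Function('B')(R) = Add(4, Mul(-2, R)) (Function('B')(R) = Mul(-2, Add(-2, R)) = Add(4, Mul(-2, R)))
Mul(Add(-12, 108), Function('f')(Function('B')(2))) = Mul(Add(-12, 108), Add(4, Mul(-2, 2))) = Mul(96, Add(4, -4)) = Mul(96, 0) = 0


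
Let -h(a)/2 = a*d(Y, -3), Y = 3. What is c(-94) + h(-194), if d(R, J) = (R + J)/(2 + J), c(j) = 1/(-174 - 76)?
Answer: -1/250 ≈ -0.0040000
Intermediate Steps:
c(j) = -1/250 (c(j) = 1/(-250) = -1/250)
d(R, J) = (J + R)/(2 + J)
h(a) = 0 (h(a) = -2*a*(-3 + 3)/(2 - 3) = -2*a*0/(-1) = -2*a*(-1*0) = -2*a*0 = -2*0 = 0)
c(-94) + h(-194) = -1/250 + 0 = -1/250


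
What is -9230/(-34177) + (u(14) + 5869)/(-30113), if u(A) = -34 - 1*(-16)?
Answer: 5997951/79167077 ≈ 0.075763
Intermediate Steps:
u(A) = -18 (u(A) = -34 + 16 = -18)
-9230/(-34177) + (u(14) + 5869)/(-30113) = -9230/(-34177) + (-18 + 5869)/(-30113) = -9230*(-1/34177) + 5851*(-1/30113) = 710/2629 - 5851/30113 = 5997951/79167077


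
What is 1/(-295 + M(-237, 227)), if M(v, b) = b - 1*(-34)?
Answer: -1/34 ≈ -0.029412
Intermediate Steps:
M(v, b) = 34 + b (M(v, b) = b + 34 = 34 + b)
1/(-295 + M(-237, 227)) = 1/(-295 + (34 + 227)) = 1/(-295 + 261) = 1/(-34) = -1/34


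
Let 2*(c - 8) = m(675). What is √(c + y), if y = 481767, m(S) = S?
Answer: 5*√77138/2 ≈ 694.34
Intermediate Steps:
c = 691/2 (c = 8 + (½)*675 = 8 + 675/2 = 691/2 ≈ 345.50)
√(c + y) = √(691/2 + 481767) = √(964225/2) = 5*√77138/2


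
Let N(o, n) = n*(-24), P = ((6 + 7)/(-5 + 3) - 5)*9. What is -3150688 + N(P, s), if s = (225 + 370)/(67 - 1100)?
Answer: -3254646424/1033 ≈ -3.1507e+6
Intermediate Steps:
s = -595/1033 (s = 595/(-1033) = 595*(-1/1033) = -595/1033 ≈ -0.57599)
P = -207/2 (P = (13/(-2) - 5)*9 = (13*(-1/2) - 5)*9 = (-13/2 - 5)*9 = -23/2*9 = -207/2 ≈ -103.50)
N(o, n) = -24*n
-3150688 + N(P, s) = -3150688 - 24*(-595/1033) = -3150688 + 14280/1033 = -3254646424/1033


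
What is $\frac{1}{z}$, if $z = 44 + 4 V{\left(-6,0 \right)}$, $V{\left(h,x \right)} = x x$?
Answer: $\frac{1}{44} \approx 0.022727$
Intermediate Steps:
$V{\left(h,x \right)} = x^{2}$
$z = 44$ ($z = 44 + 4 \cdot 0^{2} = 44 + 4 \cdot 0 = 44 + 0 = 44$)
$\frac{1}{z} = \frac{1}{44}$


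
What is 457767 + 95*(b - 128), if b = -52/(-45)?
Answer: 4011451/9 ≈ 4.4572e+5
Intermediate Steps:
b = 52/45 (b = -52*(-1/45) = 52/45 ≈ 1.1556)
457767 + 95*(b - 128) = 457767 + 95*(52/45 - 128) = 457767 + 95*(-5708/45) = 457767 - 108452/9 = 4011451/9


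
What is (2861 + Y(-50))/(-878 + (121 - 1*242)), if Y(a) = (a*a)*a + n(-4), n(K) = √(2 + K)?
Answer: 13571/111 - I*√2/999 ≈ 122.26 - 0.0014156*I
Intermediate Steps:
Y(a) = a³ + I*√2 (Y(a) = (a*a)*a + √(2 - 4) = a²*a + √(-2) = a³ + I*√2)
(2861 + Y(-50))/(-878 + (121 - 1*242)) = (2861 + ((-50)³ + I*√2))/(-878 + (121 - 1*242)) = (2861 + (-125000 + I*√2))/(-878 + (121 - 242)) = (-122139 + I*√2)/(-878 - 121) = (-122139 + I*√2)/(-999) = (-122139 + I*√2)*(-1/999) = 13571/111 - I*√2/999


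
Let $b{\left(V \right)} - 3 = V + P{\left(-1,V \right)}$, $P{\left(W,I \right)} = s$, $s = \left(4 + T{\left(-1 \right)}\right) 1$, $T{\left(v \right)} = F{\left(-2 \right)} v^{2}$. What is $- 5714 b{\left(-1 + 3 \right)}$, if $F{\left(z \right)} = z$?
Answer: $-39998$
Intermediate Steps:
$T{\left(v \right)} = - 2 v^{2}$
$s = 2$ ($s = \left(4 - 2 \left(-1\right)^{2}\right) 1 = \left(4 - 2\right) 1 = 2 \cdot 1 = 2$)
$P{\left(W,I \right)} = 2$
$b{\left(V \right)} = 5 + V$ ($b{\left(V \right)} = 3 + \left(V + 2\right) = 3 + \left(2 + V\right) = 5 + V$)
$- 5714 b{\left(-1 + 3 \right)} = - 5714 \left(5 + \left(-1 + 3\right)\right) = - 5714 \left(5 + 2\right) = \left(-5714\right) 7 = -39998$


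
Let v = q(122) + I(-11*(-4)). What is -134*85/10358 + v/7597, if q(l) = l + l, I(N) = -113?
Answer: -42586466/39344863 ≈ -1.0824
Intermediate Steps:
q(l) = 2*l
v = 131 (v = 2*122 - 113 = 244 - 113 = 131)
-134*85/10358 + v/7597 = -134*85/10358 + 131/7597 = -11390*1/10358 + 131*(1/7597) = -5695/5179 + 131/7597 = -42586466/39344863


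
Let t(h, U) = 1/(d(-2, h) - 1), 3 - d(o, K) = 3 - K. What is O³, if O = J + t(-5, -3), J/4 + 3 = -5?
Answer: -7189057/216 ≈ -33283.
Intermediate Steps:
d(o, K) = K (d(o, K) = 3 - (3 - K) = 3 + (-3 + K) = K)
J = -32 (J = -12 + 4*(-5) = -12 - 20 = -32)
t(h, U) = 1/(-1 + h) (t(h, U) = 1/(h - 1) = 1/(-1 + h))
O = -193/6 (O = -32 + 1/(-1 - 5) = -32 + 1/(-6) = -32 - ⅙ = -193/6 ≈ -32.167)
O³ = (-193/6)³ = -7189057/216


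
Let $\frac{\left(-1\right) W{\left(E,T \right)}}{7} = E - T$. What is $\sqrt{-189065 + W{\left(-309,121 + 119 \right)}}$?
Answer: $i \sqrt{185222} \approx 430.37 i$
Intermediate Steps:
$W{\left(E,T \right)} = - 7 E + 7 T$ ($W{\left(E,T \right)} = - 7 \left(E - T\right) = - 7 E + 7 T$)
$\sqrt{-189065 + W{\left(-309,121 + 119 \right)}} = \sqrt{-189065 + \left(\left(-7\right) \left(-309\right) + 7 \left(121 + 119\right)\right)} = \sqrt{-189065 + \left(2163 + 7 \cdot 240\right)} = \sqrt{-189065 + \left(2163 + 1680\right)} = \sqrt{-189065 + 3843} = \sqrt{-185222} = i \sqrt{185222}$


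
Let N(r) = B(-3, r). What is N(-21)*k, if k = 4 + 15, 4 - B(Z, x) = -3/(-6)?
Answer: 133/2 ≈ 66.500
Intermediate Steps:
B(Z, x) = 7/2 (B(Z, x) = 4 - (-3)/(-6) = 4 - (-3)*(-1)/6 = 4 - 1*½ = 4 - ½ = 7/2)
k = 19
N(r) = 7/2
N(-21)*k = (7/2)*19 = 133/2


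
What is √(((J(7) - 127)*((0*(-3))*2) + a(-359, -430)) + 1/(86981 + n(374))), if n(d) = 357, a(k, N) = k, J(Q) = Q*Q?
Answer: I*√2738425434258/87338 ≈ 18.947*I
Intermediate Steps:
J(Q) = Q²
√(((J(7) - 127)*((0*(-3))*2) + a(-359, -430)) + 1/(86981 + n(374))) = √(((7² - 127)*((0*(-3))*2) - 359) + 1/(86981 + 357)) = √(((49 - 127)*(0*2) - 359) + 1/87338) = √((-78*0 - 359) + 1/87338) = √((0 - 359) + 1/87338) = √(-359 + 1/87338) = √(-31354341/87338) = I*√2738425434258/87338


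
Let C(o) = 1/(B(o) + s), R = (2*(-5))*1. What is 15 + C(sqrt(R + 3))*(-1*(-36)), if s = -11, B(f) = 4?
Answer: 69/7 ≈ 9.8571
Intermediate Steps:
R = -10 (R = -10*1 = -10)
C(o) = -1/7 (C(o) = 1/(4 - 11) = 1/(-7) = -1/7)
15 + C(sqrt(R + 3))*(-1*(-36)) = 15 - (-1)*(-36)/7 = 15 - 1/7*36 = 15 - 36/7 = 69/7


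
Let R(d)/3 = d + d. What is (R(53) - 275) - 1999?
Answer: -1956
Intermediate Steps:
R(d) = 6*d (R(d) = 3*(d + d) = 3*(2*d) = 6*d)
(R(53) - 275) - 1999 = (6*53 - 275) - 1999 = (318 - 275) - 1999 = 43 - 1999 = -1956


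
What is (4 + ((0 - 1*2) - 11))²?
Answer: 81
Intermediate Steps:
(4 + ((0 - 1*2) - 11))² = (4 + ((0 - 2) - 11))² = (4 + (-2 - 11))² = (4 - 13)² = (-9)² = 81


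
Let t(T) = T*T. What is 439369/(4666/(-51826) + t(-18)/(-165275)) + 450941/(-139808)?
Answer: -11438228097909189329/2394864763552 ≈ -4.7761e+6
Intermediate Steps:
t(T) = T**2
439369/(4666/(-51826) + t(-18)/(-165275)) + 450941/(-139808) = 439369/(4666/(-51826) + (-18)**2/(-165275)) + 450941/(-139808) = 439369/(4666*(-1/51826) + 324*(-1/165275)) + 450941*(-1/139808) = 439369/(-2333/25913 - 324/165275) - 450941/139808 = 439369/(-393982387/4282771075) - 450941/139808 = 439369*(-4282771075/393982387) - 450941/139808 = -81813775845725/17129669 - 450941/139808 = -11438228097909189329/2394864763552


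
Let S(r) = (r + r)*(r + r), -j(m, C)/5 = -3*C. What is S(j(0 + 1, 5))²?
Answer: 506250000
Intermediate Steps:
j(m, C) = 15*C (j(m, C) = -(-15)*C = 15*C)
S(r) = 4*r² (S(r) = (2*r)*(2*r) = 4*r²)
S(j(0 + 1, 5))² = (4*(15*5)²)² = (4*75²)² = (4*5625)² = 22500² = 506250000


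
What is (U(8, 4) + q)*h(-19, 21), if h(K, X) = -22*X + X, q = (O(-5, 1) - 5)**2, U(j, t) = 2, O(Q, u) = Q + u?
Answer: -36603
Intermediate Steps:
q = 81 (q = ((-5 + 1) - 5)**2 = (-4 - 5)**2 = (-9)**2 = 81)
h(K, X) = -21*X
(U(8, 4) + q)*h(-19, 21) = (2 + 81)*(-21*21) = 83*(-441) = -36603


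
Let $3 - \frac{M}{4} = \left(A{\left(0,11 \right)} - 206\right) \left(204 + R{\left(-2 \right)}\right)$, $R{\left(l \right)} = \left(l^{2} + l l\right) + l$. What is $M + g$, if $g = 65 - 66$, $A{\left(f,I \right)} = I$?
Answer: $163811$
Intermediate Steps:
$R{\left(l \right)} = l + 2 l^{2}$ ($R{\left(l \right)} = \left(l^{2} + l^{2}\right) + l = 2 l^{2} + l = l + 2 l^{2}$)
$g = -1$ ($g = 65 - 66 = -1$)
$M = 163812$ ($M = 12 - 4 \left(11 - 206\right) \left(204 - 2 \left(1 + 2 \left(-2\right)\right)\right) = 12 - 4 \left(- 195 \left(204 - 2 \left(1 - 4\right)\right)\right) = 12 - 4 \left(- 195 \left(204 - -6\right)\right) = 12 - 4 \left(- 195 \left(204 + 6\right)\right) = 12 - 4 \left(\left(-195\right) 210\right) = 12 - -163800 = 12 + 163800 = 163812$)
$M + g = 163812 - 1 = 163811$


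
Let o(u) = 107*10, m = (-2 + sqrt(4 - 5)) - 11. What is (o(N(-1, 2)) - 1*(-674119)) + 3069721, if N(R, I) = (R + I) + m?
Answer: 3744910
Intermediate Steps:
m = -13 + I (m = (-2 + sqrt(-1)) - 11 = (-2 + I) - 11 = -13 + I ≈ -13.0 + 1.0*I)
N(R, I) = -13 + I + I + R (N(R, I) = (R + I) + (-13 + I) = (I + R) + (-13 + I) = -13 + I + I + R)
o(u) = 1070
(o(N(-1, 2)) - 1*(-674119)) + 3069721 = (1070 - 1*(-674119)) + 3069721 = (1070 + 674119) + 3069721 = 675189 + 3069721 = 3744910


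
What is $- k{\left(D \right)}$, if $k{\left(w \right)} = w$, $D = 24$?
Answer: $-24$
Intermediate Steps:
$- k{\left(D \right)} = \left(-1\right) 24 = -24$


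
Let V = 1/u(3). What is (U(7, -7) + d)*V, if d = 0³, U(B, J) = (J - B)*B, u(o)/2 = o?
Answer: -49/3 ≈ -16.333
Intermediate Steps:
u(o) = 2*o
U(B, J) = B*(J - B)
V = ⅙ (V = 1/(2*3) = 1/6 = ⅙ ≈ 0.16667)
d = 0
(U(7, -7) + d)*V = (7*(-7 - 1*7) + 0)*(⅙) = (7*(-7 - 7) + 0)*(⅙) = (7*(-14) + 0)*(⅙) = (-98 + 0)*(⅙) = -98*⅙ = -49/3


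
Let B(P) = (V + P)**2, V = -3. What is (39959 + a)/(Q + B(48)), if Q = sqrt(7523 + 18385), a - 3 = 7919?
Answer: 32319675/1358239 - 95762*sqrt(6477)/4074717 ≈ 21.904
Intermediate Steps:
B(P) = (-3 + P)**2
a = 7922 (a = 3 + 7919 = 7922)
Q = 2*sqrt(6477) (Q = sqrt(25908) = 2*sqrt(6477) ≈ 160.96)
(39959 + a)/(Q + B(48)) = (39959 + 7922)/(2*sqrt(6477) + (-3 + 48)**2) = 47881/(2*sqrt(6477) + 45**2) = 47881/(2*sqrt(6477) + 2025) = 47881/(2025 + 2*sqrt(6477))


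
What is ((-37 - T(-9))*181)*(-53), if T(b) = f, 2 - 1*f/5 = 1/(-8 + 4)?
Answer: 1851449/4 ≈ 4.6286e+5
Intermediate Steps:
f = 45/4 (f = 10 - 5/(-8 + 4) = 10 - 5/(-4) = 10 - 5*(-¼) = 10 + 5/4 = 45/4 ≈ 11.250)
T(b) = 45/4
((-37 - T(-9))*181)*(-53) = ((-37 - 1*45/4)*181)*(-53) = ((-37 - 45/4)*181)*(-53) = -193/4*181*(-53) = -34933/4*(-53) = 1851449/4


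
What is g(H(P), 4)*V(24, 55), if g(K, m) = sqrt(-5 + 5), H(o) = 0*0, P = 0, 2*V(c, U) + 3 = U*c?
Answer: 0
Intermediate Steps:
V(c, U) = -3/2 + U*c/2 (V(c, U) = -3/2 + (U*c)/2 = -3/2 + U*c/2)
H(o) = 0
g(K, m) = 0 (g(K, m) = sqrt(0) = 0)
g(H(P), 4)*V(24, 55) = 0*(-3/2 + (1/2)*55*24) = 0*(-3/2 + 660) = 0*(1317/2) = 0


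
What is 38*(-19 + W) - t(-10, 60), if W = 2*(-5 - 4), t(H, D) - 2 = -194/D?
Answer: -42143/30 ≈ -1404.8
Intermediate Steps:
t(H, D) = 2 - 194/D
W = -18 (W = 2*(-9) = -18)
38*(-19 + W) - t(-10, 60) = 38*(-19 - 18) - (2 - 194/60) = 38*(-37) - (2 - 194*1/60) = -1406 - (2 - 97/30) = -1406 - 1*(-37/30) = -1406 + 37/30 = -42143/30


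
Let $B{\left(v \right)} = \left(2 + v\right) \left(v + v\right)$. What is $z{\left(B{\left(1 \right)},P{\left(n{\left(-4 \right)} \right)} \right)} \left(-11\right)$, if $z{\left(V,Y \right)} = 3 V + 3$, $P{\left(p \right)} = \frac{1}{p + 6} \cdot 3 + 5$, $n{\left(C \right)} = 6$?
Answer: $-231$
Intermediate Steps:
$P{\left(p \right)} = 5 + \frac{3}{6 + p}$ ($P{\left(p \right)} = \frac{1}{6 + p} 3 + 5 = \frac{3}{6 + p} + 5 = 5 + \frac{3}{6 + p}$)
$B{\left(v \right)} = 2 v \left(2 + v\right)$ ($B{\left(v \right)} = \left(2 + v\right) 2 v = 2 v \left(2 + v\right)$)
$z{\left(V,Y \right)} = 3 + 3 V$
$z{\left(B{\left(1 \right)},P{\left(n{\left(-4 \right)} \right)} \right)} \left(-11\right) = \left(3 + 3 \cdot 2 \cdot 1 \left(2 + 1\right)\right) \left(-11\right) = \left(3 + 3 \cdot 2 \cdot 1 \cdot 3\right) \left(-11\right) = \left(3 + 3 \cdot 6\right) \left(-11\right) = \left(3 + 18\right) \left(-11\right) = 21 \left(-11\right) = -231$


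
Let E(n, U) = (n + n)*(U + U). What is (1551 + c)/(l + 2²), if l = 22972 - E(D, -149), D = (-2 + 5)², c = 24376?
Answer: 25927/28340 ≈ 0.91486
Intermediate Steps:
D = 9 (D = 3² = 9)
E(n, U) = 4*U*n (E(n, U) = (2*n)*(2*U) = 4*U*n)
l = 28336 (l = 22972 - 4*(-149)*9 = 22972 - 1*(-5364) = 22972 + 5364 = 28336)
(1551 + c)/(l + 2²) = (1551 + 24376)/(28336 + 2²) = 25927/(28336 + 4) = 25927/28340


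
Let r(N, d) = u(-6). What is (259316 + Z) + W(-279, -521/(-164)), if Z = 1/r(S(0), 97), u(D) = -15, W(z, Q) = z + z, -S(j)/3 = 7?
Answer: 3881369/15 ≈ 2.5876e+5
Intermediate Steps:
S(j) = -21 (S(j) = -3*7 = -21)
W(z, Q) = 2*z
r(N, d) = -15
Z = -1/15 (Z = 1/(-15) = -1/15 ≈ -0.066667)
(259316 + Z) + W(-279, -521/(-164)) = (259316 - 1/15) + 2*(-279) = 3889739/15 - 558 = 3881369/15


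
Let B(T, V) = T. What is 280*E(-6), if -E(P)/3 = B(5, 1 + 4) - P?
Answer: -9240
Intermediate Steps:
E(P) = -15 + 3*P (E(P) = -3*(5 - P) = -15 + 3*P)
280*E(-6) = 280*(-15 + 3*(-6)) = 280*(-15 - 18) = 280*(-33) = -9240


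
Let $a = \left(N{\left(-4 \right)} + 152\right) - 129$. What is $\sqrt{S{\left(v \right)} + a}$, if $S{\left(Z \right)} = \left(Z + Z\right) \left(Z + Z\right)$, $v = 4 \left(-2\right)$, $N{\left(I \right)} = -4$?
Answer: $5 \sqrt{11} \approx 16.583$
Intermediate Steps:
$v = -8$
$S{\left(Z \right)} = 4 Z^{2}$ ($S{\left(Z \right)} = 2 Z 2 Z = 4 Z^{2}$)
$a = 19$ ($a = \left(-4 + 152\right) - 129 = 148 - 129 = 19$)
$\sqrt{S{\left(v \right)} + a} = \sqrt{4 \left(-8\right)^{2} + 19} = \sqrt{4 \cdot 64 + 19} = \sqrt{256 + 19} = \sqrt{275} = 5 \sqrt{11}$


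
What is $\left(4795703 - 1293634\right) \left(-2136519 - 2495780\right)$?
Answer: $-16222630726631$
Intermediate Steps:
$\left(4795703 - 1293634\right) \left(-2136519 - 2495780\right) = 3502069 \left(-4632299\right) = -16222630726631$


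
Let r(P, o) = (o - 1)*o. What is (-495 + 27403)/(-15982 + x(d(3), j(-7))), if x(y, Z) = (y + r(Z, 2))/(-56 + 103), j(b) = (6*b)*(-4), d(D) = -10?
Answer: -632338/375581 ≈ -1.6836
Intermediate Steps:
r(P, o) = o*(-1 + o) (r(P, o) = (-1 + o)*o = o*(-1 + o))
j(b) = -24*b
x(y, Z) = 2/47 + y/47 (x(y, Z) = (y + 2*(-1 + 2))/(-56 + 103) = (y + 2*1)/47 = (y + 2)*(1/47) = (2 + y)*(1/47) = 2/47 + y/47)
(-495 + 27403)/(-15982 + x(d(3), j(-7))) = (-495 + 27403)/(-15982 + (2/47 + (1/47)*(-10))) = 26908/(-15982 + (2/47 - 10/47)) = 26908/(-15982 - 8/47) = 26908/(-751162/47) = 26908*(-47/751162) = -632338/375581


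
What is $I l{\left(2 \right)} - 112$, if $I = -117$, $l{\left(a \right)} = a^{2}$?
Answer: $-580$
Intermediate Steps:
$I l{\left(2 \right)} - 112 = - 117 \cdot 2^{2} - 112 = \left(-117\right) 4 - 112 = -468 - 112 = -580$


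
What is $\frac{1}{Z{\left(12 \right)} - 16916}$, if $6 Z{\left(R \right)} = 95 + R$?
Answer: $- \frac{6}{101389} \approx -5.9178 \cdot 10^{-5}$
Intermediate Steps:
$Z{\left(R \right)} = \frac{95}{6} + \frac{R}{6}$ ($Z{\left(R \right)} = \frac{95 + R}{6} = \frac{95}{6} + \frac{R}{6}$)
$\frac{1}{Z{\left(12 \right)} - 16916} = \frac{1}{\left(\frac{95}{6} + \frac{1}{6} \cdot 12\right) - 16916} = \frac{1}{\left(\frac{95}{6} + 2\right) - 16916} = \frac{1}{\frac{107}{6} - 16916} = \frac{1}{- \frac{101389}{6}} = - \frac{6}{101389}$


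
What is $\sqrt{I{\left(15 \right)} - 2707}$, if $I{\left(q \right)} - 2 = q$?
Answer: $i \sqrt{2690} \approx 51.865 i$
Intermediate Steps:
$I{\left(q \right)} = 2 + q$
$\sqrt{I{\left(15 \right)} - 2707} = \sqrt{\left(2 + 15\right) - 2707} = \sqrt{17 - 2707} = \sqrt{-2690} = i \sqrt{2690}$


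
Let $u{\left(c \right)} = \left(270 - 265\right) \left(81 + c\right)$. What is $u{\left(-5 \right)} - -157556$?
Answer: $157936$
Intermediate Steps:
$u{\left(c \right)} = 405 + 5 c$ ($u{\left(c \right)} = 5 \left(81 + c\right) = 405 + 5 c$)
$u{\left(-5 \right)} - -157556 = \left(405 + 5 \left(-5\right)\right) - -157556 = \left(405 - 25\right) + 157556 = 380 + 157556 = 157936$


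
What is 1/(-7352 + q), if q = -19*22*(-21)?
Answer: 1/1426 ≈ 0.00070126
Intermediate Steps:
q = 8778 (q = -418*(-21) = 8778)
1/(-7352 + q) = 1/(-7352 + 8778) = 1/1426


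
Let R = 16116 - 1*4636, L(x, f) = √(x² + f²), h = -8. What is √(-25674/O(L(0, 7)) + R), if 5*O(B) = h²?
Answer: 5*√24254/8 ≈ 97.336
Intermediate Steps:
L(x, f) = √(f² + x²)
O(B) = 64/5 (O(B) = (⅕)*(-8)² = (⅕)*64 = 64/5)
R = 11480 (R = 16116 - 4636 = 11480)
√(-25674/O(L(0, 7)) + R) = √(-25674/64/5 + 11480) = √(-25674*5/64 + 11480) = √(-64185/32 + 11480) = √(303175/32) = 5*√24254/8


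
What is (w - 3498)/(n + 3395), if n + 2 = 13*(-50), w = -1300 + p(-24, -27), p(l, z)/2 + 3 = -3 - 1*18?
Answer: -4846/2743 ≈ -1.7667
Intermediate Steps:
p(l, z) = -48 (p(l, z) = -6 + 2*(-3 - 1*18) = -6 + 2*(-3 - 18) = -6 + 2*(-21) = -6 - 42 = -48)
w = -1348 (w = -1300 - 48 = -1348)
n = -652 (n = -2 + 13*(-50) = -2 - 650 = -652)
(w - 3498)/(n + 3395) = (-1348 - 3498)/(-652 + 3395) = -4846/2743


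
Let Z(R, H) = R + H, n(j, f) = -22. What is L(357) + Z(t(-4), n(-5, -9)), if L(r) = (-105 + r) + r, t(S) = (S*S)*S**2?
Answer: 843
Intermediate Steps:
t(S) = S**4 (t(S) = S**2*S**2 = S**4)
Z(R, H) = H + R
L(r) = -105 + 2*r
L(357) + Z(t(-4), n(-5, -9)) = (-105 + 2*357) + (-22 + (-4)**4) = (-105 + 714) + (-22 + 256) = 609 + 234 = 843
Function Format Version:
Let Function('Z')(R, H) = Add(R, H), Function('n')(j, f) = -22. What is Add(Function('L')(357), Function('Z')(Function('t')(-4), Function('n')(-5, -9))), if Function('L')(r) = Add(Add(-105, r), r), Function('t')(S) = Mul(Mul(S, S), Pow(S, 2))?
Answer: 843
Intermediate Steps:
Function('t')(S) = Pow(S, 4) (Function('t')(S) = Mul(Pow(S, 2), Pow(S, 2)) = Pow(S, 4))
Function('Z')(R, H) = Add(H, R)
Function('L')(r) = Add(-105, Mul(2, r))
Add(Function('L')(357), Function('Z')(Function('t')(-4), Function('n')(-5, -9))) = Add(Add(-105, Mul(2, 357)), Add(-22, Pow(-4, 4))) = Add(Add(-105, 714), Add(-22, 256)) = Add(609, 234) = 843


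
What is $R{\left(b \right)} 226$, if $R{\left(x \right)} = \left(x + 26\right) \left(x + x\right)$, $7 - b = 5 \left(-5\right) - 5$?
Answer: $1053612$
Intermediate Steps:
$b = 37$ ($b = 7 - \left(5 \left(-5\right) - 5\right) = 7 - \left(-25 - 5\right) = 7 - -30 = 7 + 30 = 37$)
$R{\left(x \right)} = 2 x \left(26 + x\right)$ ($R{\left(x \right)} = \left(26 + x\right) 2 x = 2 x \left(26 + x\right)$)
$R{\left(b \right)} 226 = 2 \cdot 37 \left(26 + 37\right) 226 = 2 \cdot 37 \cdot 63 \cdot 226 = 4662 \cdot 226 = 1053612$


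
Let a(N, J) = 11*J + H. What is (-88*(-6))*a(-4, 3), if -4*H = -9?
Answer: 18612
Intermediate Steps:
H = 9/4 (H = -1/4*(-9) = 9/4 ≈ 2.2500)
a(N, J) = 9/4 + 11*J (a(N, J) = 11*J + 9/4 = 9/4 + 11*J)
(-88*(-6))*a(-4, 3) = (-88*(-6))*(9/4 + 11*3) = 528*(9/4 + 33) = 528*(141/4) = 18612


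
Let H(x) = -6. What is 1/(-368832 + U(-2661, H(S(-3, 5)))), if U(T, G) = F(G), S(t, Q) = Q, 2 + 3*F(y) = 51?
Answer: -3/1106447 ≈ -2.7114e-6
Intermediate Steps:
F(y) = 49/3 (F(y) = -⅔ + (⅓)*51 = -⅔ + 17 = 49/3)
U(T, G) = 49/3
1/(-368832 + U(-2661, H(S(-3, 5)))) = 1/(-368832 + 49/3) = 1/(-1106447/3) = -3/1106447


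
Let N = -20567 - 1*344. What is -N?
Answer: 20911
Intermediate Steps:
N = -20911 (N = -20567 - 344 = -20911)
-N = -1*(-20911) = 20911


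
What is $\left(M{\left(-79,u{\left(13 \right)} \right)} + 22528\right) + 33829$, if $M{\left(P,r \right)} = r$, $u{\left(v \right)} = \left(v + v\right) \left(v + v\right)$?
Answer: $57033$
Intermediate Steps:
$u{\left(v \right)} = 4 v^{2}$ ($u{\left(v \right)} = 2 v 2 v = 4 v^{2}$)
$\left(M{\left(-79,u{\left(13 \right)} \right)} + 22528\right) + 33829 = \left(4 \cdot 13^{2} + 22528\right) + 33829 = \left(4 \cdot 169 + 22528\right) + 33829 = \left(676 + 22528\right) + 33829 = 23204 + 33829 = 57033$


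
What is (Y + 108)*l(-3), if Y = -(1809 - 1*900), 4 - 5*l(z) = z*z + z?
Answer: 1602/5 ≈ 320.40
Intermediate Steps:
l(z) = 4/5 - z/5 - z**2/5 (l(z) = 4/5 - (z*z + z)/5 = 4/5 - (z**2 + z)/5 = 4/5 - (z + z**2)/5 = 4/5 + (-z/5 - z**2/5) = 4/5 - z/5 - z**2/5)
Y = -909 (Y = -(1809 - 900) = -1*909 = -909)
(Y + 108)*l(-3) = (-909 + 108)*(4/5 - 1/5*(-3) - 1/5*(-3)**2) = -801*(4/5 + 3/5 - 1/5*9) = -801*(4/5 + 3/5 - 9/5) = -801*(-2/5) = 1602/5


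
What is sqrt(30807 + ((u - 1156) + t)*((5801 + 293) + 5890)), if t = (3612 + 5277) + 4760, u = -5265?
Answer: 119*sqrt(6119) ≈ 9308.7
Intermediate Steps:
t = 13649 (t = 8889 + 4760 = 13649)
sqrt(30807 + ((u - 1156) + t)*((5801 + 293) + 5890)) = sqrt(30807 + ((-5265 - 1156) + 13649)*((5801 + 293) + 5890)) = sqrt(30807 + (-6421 + 13649)*(6094 + 5890)) = sqrt(30807 + 7228*11984) = sqrt(30807 + 86620352) = sqrt(86651159) = 119*sqrt(6119)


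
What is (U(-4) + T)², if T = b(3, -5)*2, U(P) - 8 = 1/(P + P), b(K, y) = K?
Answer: 12321/64 ≈ 192.52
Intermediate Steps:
U(P) = 8 + 1/(2*P) (U(P) = 8 + 1/(P + P) = 8 + 1/(2*P))
T = 6 (T = 3*2 = 6)
(U(-4) + T)² = ((8 + (½)/(-4)) + 6)² = ((8 + (½)*(-¼)) + 6)² = ((8 - ⅛) + 6)² = (63/8 + 6)² = (111/8)² = 12321/64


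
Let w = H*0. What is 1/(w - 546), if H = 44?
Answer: -1/546 ≈ -0.0018315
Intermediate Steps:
w = 0 (w = 44*0 = 0)
1/(w - 546) = 1/(0 - 546) = 1/(-546) = -1/546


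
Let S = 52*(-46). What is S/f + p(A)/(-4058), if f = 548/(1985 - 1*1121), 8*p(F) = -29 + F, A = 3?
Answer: -8386618123/2223784 ≈ -3771.3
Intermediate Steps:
p(F) = -29/8 + F/8 (p(F) = (-29 + F)/8 = -29/8 + F/8)
f = 137/216 (f = 548/(1985 - 1121) = 548/864 = 548*(1/864) = 137/216 ≈ 0.63426)
S = -2392
S/f + p(A)/(-4058) = -2392/137/216 + (-29/8 + (⅛)*3)/(-4058) = -2392*216/137 + (-29/8 + 3/8)*(-1/4058) = -516672/137 - 13/4*(-1/4058) = -516672/137 + 13/16232 = -8386618123/2223784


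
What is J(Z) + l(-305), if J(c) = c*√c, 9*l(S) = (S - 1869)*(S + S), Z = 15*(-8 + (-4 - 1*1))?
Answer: 1326140/9 - 195*I*√195 ≈ 1.4735e+5 - 2723.0*I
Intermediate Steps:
Z = -195 (Z = 15*(-8 + (-4 - 1)) = 15*(-8 - 5) = 15*(-13) = -195)
l(S) = 2*S*(-1869 + S)/9 (l(S) = ((S - 1869)*(S + S))/9 = ((-1869 + S)*(2*S))/9 = (2*S*(-1869 + S))/9 = 2*S*(-1869 + S)/9)
J(c) = c^(3/2)
J(Z) + l(-305) = (-195)^(3/2) + (2/9)*(-305)*(-1869 - 305) = -195*I*√195 + (2/9)*(-305)*(-2174) = -195*I*√195 + 1326140/9 = 1326140/9 - 195*I*√195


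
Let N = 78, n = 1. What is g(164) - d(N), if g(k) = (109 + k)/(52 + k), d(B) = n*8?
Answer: -485/72 ≈ -6.7361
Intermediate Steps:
d(B) = 8 (d(B) = 1*8 = 8)
g(k) = (109 + k)/(52 + k)
g(164) - d(N) = (109 + 164)/(52 + 164) - 1*8 = 273/216 - 8 = (1/216)*273 - 8 = 91/72 - 8 = -485/72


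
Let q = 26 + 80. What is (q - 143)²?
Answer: 1369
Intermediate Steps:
q = 106
(q - 143)² = (106 - 143)² = (-37)² = 1369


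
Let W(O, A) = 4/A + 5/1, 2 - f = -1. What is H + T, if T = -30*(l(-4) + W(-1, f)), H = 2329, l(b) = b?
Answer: 2259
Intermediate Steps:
f = 3 (f = 2 - 1*(-1) = 2 + 1 = 3)
W(O, A) = 5 + 4/A (W(O, A) = 4/A + 5*1 = 4/A + 5 = 5 + 4/A)
T = -70 (T = -30*(-4 + (5 + 4/3)) = -30*(-4 + 19/3) = -30*7/3 = -70)
H + T = 2329 - 70 = 2259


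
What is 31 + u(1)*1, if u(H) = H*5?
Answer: 36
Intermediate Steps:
u(H) = 5*H
31 + u(1)*1 = 31 + (5*1)*1 = 31 + 5*1 = 31 + 5 = 36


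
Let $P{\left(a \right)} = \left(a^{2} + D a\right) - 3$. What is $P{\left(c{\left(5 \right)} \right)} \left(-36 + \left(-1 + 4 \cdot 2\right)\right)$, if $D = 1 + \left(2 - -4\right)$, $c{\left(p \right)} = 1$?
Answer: $-145$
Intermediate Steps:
$D = 7$ ($D = 1 + \left(2 + 4\right) = 1 + 6 = 7$)
$P{\left(a \right)} = -3 + a^{2} + 7 a$ ($P{\left(a \right)} = \left(a^{2} + 7 a\right) - 3 = -3 + a^{2} + 7 a$)
$P{\left(c{\left(5 \right)} \right)} \left(-36 + \left(-1 + 4 \cdot 2\right)\right) = \left(-3 + 1^{2} + 7 \cdot 1\right) \left(-36 + \left(-1 + 4 \cdot 2\right)\right) = \left(-3 + 1 + 7\right) \left(-36 + \left(-1 + 8\right)\right) = 5 \left(-36 + 7\right) = 5 \left(-29\right) = -145$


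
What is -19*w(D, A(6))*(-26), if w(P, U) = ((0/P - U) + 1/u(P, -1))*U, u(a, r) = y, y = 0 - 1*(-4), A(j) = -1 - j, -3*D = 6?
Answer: -50141/2 ≈ -25071.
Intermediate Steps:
D = -2 (D = -1/3*6 = -2)
y = 4 (y = 0 + 4 = 4)
u(a, r) = 4
w(P, U) = U*(1/4 - U) (w(P, U) = ((0/P - U) + 1/4)*U = ((0 - U) + 1/4)*U = (-U + 1/4)*U = (1/4 - U)*U = U*(1/4 - U))
-19*w(D, A(6))*(-26) = -19*(-1 - 1*6)*(1/4 - (-1 - 1*6))*(-26) = -19*(-1 - 6)*(1/4 - (-1 - 6))*(-26) = -(-133)*(1/4 - 1*(-7))*(-26) = -(-133)*(1/4 + 7)*(-26) = -(-133)*29/4*(-26) = -19*(-203/4)*(-26) = (3857/4)*(-26) = -50141/2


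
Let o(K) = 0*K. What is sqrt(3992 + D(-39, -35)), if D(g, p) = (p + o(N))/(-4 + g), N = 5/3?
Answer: sqrt(7382713)/43 ≈ 63.189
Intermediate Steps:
N = 5/3 (N = 5*(1/3) = 5/3 ≈ 1.6667)
o(K) = 0
D(g, p) = p/(-4 + g) (D(g, p) = (p + 0)/(-4 + g) = p/(-4 + g))
sqrt(3992 + D(-39, -35)) = sqrt(3992 - 35/(-4 - 39)) = sqrt(3992 - 35/(-43)) = sqrt(3992 - 35*(-1/43)) = sqrt(3992 + 35/43) = sqrt(171691/43) = sqrt(7382713)/43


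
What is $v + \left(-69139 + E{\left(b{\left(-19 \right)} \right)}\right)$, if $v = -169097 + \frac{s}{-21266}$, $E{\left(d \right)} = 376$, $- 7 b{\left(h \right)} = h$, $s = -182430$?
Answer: $- \frac{2529074165}{10633} \approx -2.3785 \cdot 10^{5}$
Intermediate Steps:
$b{\left(h \right)} = - \frac{h}{7}$
$v = - \frac{1797917186}{10633}$ ($v = -169097 - \frac{182430}{-21266} = -169097 - - \frac{91215}{10633} = -169097 + \frac{91215}{10633} = - \frac{1797917186}{10633} \approx -1.6909 \cdot 10^{5}$)
$v + \left(-69139 + E{\left(b{\left(-19 \right)} \right)}\right) = - \frac{1797917186}{10633} + \left(-69139 + 376\right) = - \frac{1797917186}{10633} - 68763 = - \frac{2529074165}{10633}$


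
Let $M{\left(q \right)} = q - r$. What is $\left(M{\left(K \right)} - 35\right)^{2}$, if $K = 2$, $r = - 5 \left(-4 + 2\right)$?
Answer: $1849$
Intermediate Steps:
$r = 10$ ($r = \left(-5\right) \left(-2\right) = 10$)
$M{\left(q \right)} = -10 + q$ ($M{\left(q \right)} = q - 10 = -10 + q$)
$\left(M{\left(K \right)} - 35\right)^{2} = \left(\left(-10 + 2\right) - 35\right)^{2} = \left(-8 - 35\right)^{2} = \left(-43\right)^{2} = 1849$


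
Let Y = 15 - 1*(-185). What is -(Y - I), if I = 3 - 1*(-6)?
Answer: -191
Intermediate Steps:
Y = 200 (Y = 15 + 185 = 200)
I = 9 (I = 3 + 6 = 9)
-(Y - I) = -(200 - 1*9) = -(200 - 9) = -1*191 = -191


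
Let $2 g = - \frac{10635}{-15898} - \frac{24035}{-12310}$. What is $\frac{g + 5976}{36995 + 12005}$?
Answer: $\frac{7311161797}{59934466375} \approx 0.12199$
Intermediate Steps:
$g = \frac{12825632}{9785219}$ ($g = \frac{- \frac{10635}{-15898} - \frac{24035}{-12310}}{2} = \frac{\left(-10635\right) \left(- \frac{1}{15898}\right) - - \frac{4807}{2462}}{2} = \frac{\frac{10635}{15898} + \frac{4807}{2462}}{2} = \frac{1}{2} \cdot \frac{25651264}{9785219} = \frac{12825632}{9785219} \approx 1.3107$)
$\frac{g + 5976}{36995 + 12005} = \frac{\frac{12825632}{9785219} + 5976}{36995 + 12005} = \frac{58489294376}{9785219 \cdot 49000} = \frac{58489294376}{9785219} \cdot \frac{1}{49000} = \frac{7311161797}{59934466375}$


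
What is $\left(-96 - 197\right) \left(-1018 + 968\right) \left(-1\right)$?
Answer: $-14650$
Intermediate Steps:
$\left(-96 - 197\right) \left(-1018 + 968\right) \left(-1\right) = \left(-293\right) \left(-50\right) \left(-1\right) = 14650 \left(-1\right) = -14650$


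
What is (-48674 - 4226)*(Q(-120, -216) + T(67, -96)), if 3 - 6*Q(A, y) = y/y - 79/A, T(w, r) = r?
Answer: 182396555/36 ≈ 5.0666e+6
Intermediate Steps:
Q(A, y) = 1/3 + 79/(6*A) (Q(A, y) = 1/2 - (y/y - 79/A)/6 = 1/2 - (1 - 79/A)/6 = 1/2 + (-1/6 + 79/(6*A)) = 1/3 + 79/(6*A))
(-48674 - 4226)*(Q(-120, -216) + T(67, -96)) = (-48674 - 4226)*((1/6)*(79 + 2*(-120))/(-120) - 96) = -52900*((1/6)*(-1/120)*(79 - 240) - 96) = -52900*((1/6)*(-1/120)*(-161) - 96) = -52900*(161/720 - 96) = -52900*(-68959/720) = 182396555/36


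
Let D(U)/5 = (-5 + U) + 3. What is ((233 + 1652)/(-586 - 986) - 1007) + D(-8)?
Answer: -1663489/1572 ≈ -1058.2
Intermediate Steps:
D(U) = -10 + 5*U (D(U) = 5*((-5 + U) + 3) = 5*(-2 + U) = -10 + 5*U)
((233 + 1652)/(-586 - 986) - 1007) + D(-8) = ((233 + 1652)/(-586 - 986) - 1007) + (-10 + 5*(-8)) = (1885/(-1572) - 1007) + (-10 - 40) = (1885*(-1/1572) - 1007) - 50 = (-1885/1572 - 1007) - 50 = -1584889/1572 - 50 = -1663489/1572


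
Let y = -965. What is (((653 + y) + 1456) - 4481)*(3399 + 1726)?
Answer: -17102125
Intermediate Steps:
(((653 + y) + 1456) - 4481)*(3399 + 1726) = (((653 - 965) + 1456) - 4481)*(3399 + 1726) = ((-312 + 1456) - 4481)*5125 = (1144 - 4481)*5125 = -3337*5125 = -17102125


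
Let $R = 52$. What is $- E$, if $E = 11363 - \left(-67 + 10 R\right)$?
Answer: $-10910$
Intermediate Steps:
$E = 10910$ ($E = 11363 + \left(\left(-10\right) 52 + 67\right) = 11363 + \left(-520 + 67\right) = 11363 - 453 = 10910$)
$- E = \left(-1\right) 10910 = -10910$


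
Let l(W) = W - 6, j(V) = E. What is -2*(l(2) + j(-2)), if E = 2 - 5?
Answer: 14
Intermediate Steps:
E = -3
j(V) = -3
l(W) = -6 + W
-2*(l(2) + j(-2)) = -2*((-6 + 2) - 3) = -2*(-4 - 3) = -2*(-7) = 14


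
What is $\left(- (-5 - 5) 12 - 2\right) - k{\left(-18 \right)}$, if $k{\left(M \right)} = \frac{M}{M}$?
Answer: $117$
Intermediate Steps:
$k{\left(M \right)} = 1$
$\left(- (-5 - 5) 12 - 2\right) - k{\left(-18 \right)} = \left(- (-5 - 5) 12 - 2\right) - 1 = \left(\left(-1\right) \left(-10\right) 12 - 2\right) - 1 = \left(10 \cdot 12 - 2\right) - 1 = \left(120 - 2\right) - 1 = 118 - 1 = 117$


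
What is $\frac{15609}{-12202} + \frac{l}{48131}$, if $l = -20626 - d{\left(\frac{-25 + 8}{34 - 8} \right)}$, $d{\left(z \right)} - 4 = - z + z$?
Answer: $- \frac{1003004039}{587294462} \approx -1.7078$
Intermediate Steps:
$d{\left(z \right)} = 4$ ($d{\left(z \right)} = 4 + \left(- z + z\right) = 4 + 0 = 4$)
$l = -20630$ ($l = -20626 - 4 = -20630$)
$\frac{15609}{-12202} + \frac{l}{48131} = \frac{15609}{-12202} - \frac{20630}{48131} = 15609 \left(- \frac{1}{12202}\right) - \frac{20630}{48131} = - \frac{15609}{12202} - \frac{20630}{48131} = - \frac{1003004039}{587294462}$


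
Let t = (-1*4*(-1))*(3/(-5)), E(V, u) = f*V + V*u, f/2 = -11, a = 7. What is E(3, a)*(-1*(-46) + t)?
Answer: -1962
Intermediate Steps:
f = -22 (f = 2*(-11) = -22)
E(V, u) = -22*V + V*u
t = -12/5 (t = (-4*(-1))*(3*(-⅕)) = 4*(-⅗) = -12/5 ≈ -2.4000)
E(3, a)*(-1*(-46) + t) = (3*(-22 + 7))*(-1*(-46) - 12/5) = (3*(-15))*(46 - 12/5) = -45*218/5 = -1962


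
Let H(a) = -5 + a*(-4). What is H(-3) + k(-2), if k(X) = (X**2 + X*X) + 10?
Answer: 25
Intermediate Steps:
k(X) = 10 + 2*X**2 (k(X) = (X**2 + X**2) + 10 = 2*X**2 + 10 = 10 + 2*X**2)
H(a) = -5 - 4*a
H(-3) + k(-2) = (-5 - 4*(-3)) + (10 + 2*(-2)**2) = (-5 + 12) + (10 + 2*4) = 7 + (10 + 8) = 7 + 18 = 25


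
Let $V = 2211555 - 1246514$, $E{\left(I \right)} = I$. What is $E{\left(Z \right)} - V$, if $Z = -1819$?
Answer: $-966860$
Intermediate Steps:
$V = 965041$ ($V = 2211555 - 1246514 = 965041$)
$E{\left(Z \right)} - V = -1819 - 965041 = -966860$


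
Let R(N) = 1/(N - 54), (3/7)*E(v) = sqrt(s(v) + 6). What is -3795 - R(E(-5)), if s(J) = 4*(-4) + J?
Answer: -34128273/8993 + 7*I*sqrt(15)/8993 ≈ -3795.0 + 0.0030147*I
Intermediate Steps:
s(J) = -16 + J
E(v) = 7*sqrt(-10 + v)/3 (E(v) = 7*sqrt((-16 + v) + 6)/3 = 7*sqrt(-10 + v)/3)
R(N) = 1/(-54 + N)
-3795 - R(E(-5)) = -3795 - 1/(-54 + 7*sqrt(-10 - 5)/3) = -3795 - 1/(-54 + 7*sqrt(-15)/3) = -3795 - 1/(-54 + 7*(I*sqrt(15))/3) = -3795 - 1/(-54 + 7*I*sqrt(15)/3)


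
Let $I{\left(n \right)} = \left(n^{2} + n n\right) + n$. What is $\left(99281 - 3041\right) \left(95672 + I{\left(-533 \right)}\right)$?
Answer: $63837628080$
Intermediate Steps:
$I{\left(n \right)} = n + 2 n^{2}$ ($I{\left(n \right)} = \left(n^{2} + n^{2}\right) + n = 2 n^{2} + n = n + 2 n^{2}$)
$\left(99281 - 3041\right) \left(95672 + I{\left(-533 \right)}\right) = \left(99281 - 3041\right) \left(95672 - 533 \left(1 + 2 \left(-533\right)\right)\right) = 96240 \left(95672 - 533 \left(1 - 1066\right)\right) = 96240 \left(95672 - -567645\right) = 96240 \left(95672 + 567645\right) = 96240 \cdot 663317 = 63837628080$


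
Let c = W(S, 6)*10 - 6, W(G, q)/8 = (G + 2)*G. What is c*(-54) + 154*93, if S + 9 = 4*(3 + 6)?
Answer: -3367914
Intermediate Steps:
S = 27 (S = -9 + 4*(3 + 6) = -9 + 4*9 = -9 + 36 = 27)
W(G, q) = 8*G*(2 + G) (W(G, q) = 8*((G + 2)*G) = 8*((2 + G)*G) = 8*(G*(2 + G)) = 8*G*(2 + G))
c = 62634 (c = (8*27*(2 + 27))*10 - 6 = (8*27*29)*10 - 6 = 6264*10 - 6 = 62640 - 6 = 62634)
c*(-54) + 154*93 = 62634*(-54) + 154*93 = -3382236 + 14322 = -3367914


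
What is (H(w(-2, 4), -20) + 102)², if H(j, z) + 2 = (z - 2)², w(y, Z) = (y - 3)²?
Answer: 341056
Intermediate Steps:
w(y, Z) = (-3 + y)²
H(j, z) = -2 + (-2 + z)² (H(j, z) = -2 + (z - 2)² = -2 + (-2 + z)²)
(H(w(-2, 4), -20) + 102)² = ((-2 + (-2 - 20)²) + 102)² = ((-2 + (-22)²) + 102)² = ((-2 + 484) + 102)² = (482 + 102)² = 584² = 341056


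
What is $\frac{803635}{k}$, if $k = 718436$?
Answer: $\frac{803635}{718436} \approx 1.1186$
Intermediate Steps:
$\frac{803635}{k} = \frac{803635}{718436}$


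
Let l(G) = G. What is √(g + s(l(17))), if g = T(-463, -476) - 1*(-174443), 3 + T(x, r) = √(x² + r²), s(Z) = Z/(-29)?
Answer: √(146703547 + 841*√440945)/29 ≈ 418.45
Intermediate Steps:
s(Z) = -Z/29 (s(Z) = Z*(-1/29) = -Z/29)
T(x, r) = -3 + √(r² + x²) (T(x, r) = -3 + √(x² + r²) = -3 + √(r² + x²))
g = 174440 + √440945 (g = (-3 + √((-476)² + (-463)²)) - 1*(-174443) = (-3 + √(226576 + 214369)) + 174443 = (-3 + √440945) + 174443 = 174440 + √440945 ≈ 1.7510e+5)
√(g + s(l(17))) = √((174440 + √440945) - 1/29*17) = √((174440 + √440945) - 17/29) = √(5058743/29 + √440945)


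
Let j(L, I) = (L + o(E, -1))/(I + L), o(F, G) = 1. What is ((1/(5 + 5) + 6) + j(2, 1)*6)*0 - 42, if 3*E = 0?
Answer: -42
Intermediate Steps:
E = 0 (E = (⅓)*0 = 0)
j(L, I) = (1 + L)/(I + L) (j(L, I) = (L + 1)/(I + L) = (1 + L)/(I + L))
((1/(5 + 5) + 6) + j(2, 1)*6)*0 - 42 = ((1/(5 + 5) + 6) + ((1 + 2)/(1 + 2))*6)*0 - 42 = ((1/10 + 6) + (3/3)*6)*0 - 42 = ((⅒ + 6) + ((⅓)*3)*6)*0 - 42 = (61/10 + 1*6)*0 - 42 = (61/10 + 6)*0 - 42 = (121/10)*0 - 42 = 0 - 42 = -42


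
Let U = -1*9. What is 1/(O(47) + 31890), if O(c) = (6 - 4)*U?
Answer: 1/31872 ≈ 3.1376e-5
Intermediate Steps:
U = -9
O(c) = -18 (O(c) = (6 - 4)*(-9) = 2*(-9) = -18)
1/(O(47) + 31890) = 1/(-18 + 31890) = 1/31872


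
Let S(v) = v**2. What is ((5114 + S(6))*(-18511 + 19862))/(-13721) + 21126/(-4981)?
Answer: -34945924496/68344301 ≈ -511.32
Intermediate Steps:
((5114 + S(6))*(-18511 + 19862))/(-13721) + 21126/(-4981) = ((5114 + 6**2)*(-18511 + 19862))/(-13721) + 21126/(-4981) = ((5114 + 36)*1351)*(-1/13721) + 21126*(-1/4981) = (5150*1351)*(-1/13721) - 21126/4981 = 6957650*(-1/13721) - 21126/4981 = -6957650/13721 - 21126/4981 = -34945924496/68344301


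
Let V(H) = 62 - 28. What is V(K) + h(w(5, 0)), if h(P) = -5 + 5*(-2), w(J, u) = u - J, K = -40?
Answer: 19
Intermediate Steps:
V(H) = 34
h(P) = -15 (h(P) = -5 - 10 = -15)
V(K) + h(w(5, 0)) = 34 - 15 = 19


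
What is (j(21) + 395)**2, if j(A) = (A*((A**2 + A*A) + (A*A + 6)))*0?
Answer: 156025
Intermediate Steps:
j(A) = 0 (j(A) = (A*((A**2 + A**2) + (A**2 + 6)))*0 = (A*(2*A**2 + (6 + A**2)))*0 = (A*(6 + 3*A**2))*0 = 0)
(j(21) + 395)**2 = (0 + 395)**2 = 395**2 = 156025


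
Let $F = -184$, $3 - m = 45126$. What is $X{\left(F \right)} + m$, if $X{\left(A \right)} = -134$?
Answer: $-45257$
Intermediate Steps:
$m = -45123$ ($m = 3 - 45126 = -45123$)
$X{\left(F \right)} + m = -134 - 45123 = -45257$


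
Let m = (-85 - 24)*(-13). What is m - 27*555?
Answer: -13568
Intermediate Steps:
m = 1417 (m = -109*(-13) = 1417)
m - 27*555 = 1417 - 27*555 = 1417 - 14985 = -13568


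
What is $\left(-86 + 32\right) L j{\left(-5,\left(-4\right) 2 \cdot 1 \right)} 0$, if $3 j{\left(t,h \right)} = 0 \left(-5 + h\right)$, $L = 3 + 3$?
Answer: $0$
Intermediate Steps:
$L = 6$
$j{\left(t,h \right)} = 0$ ($j{\left(t,h \right)} = \frac{0 \left(-5 + h\right)}{3} = \frac{1}{3} \cdot 0 = 0$)
$\left(-86 + 32\right) L j{\left(-5,\left(-4\right) 2 \cdot 1 \right)} 0 = \left(-86 + 32\right) 6 \cdot 0 \cdot 0 = - 54 \cdot 0 \cdot 0 = \left(-54\right) 0 = 0$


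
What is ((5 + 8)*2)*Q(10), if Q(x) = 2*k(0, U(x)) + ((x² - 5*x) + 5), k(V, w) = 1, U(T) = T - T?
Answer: 1482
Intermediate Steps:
U(T) = 0
Q(x) = 7 + x² - 5*x (Q(x) = 2*1 + ((x² - 5*x) + 5) = 2 + (5 + x² - 5*x) = 7 + x² - 5*x)
((5 + 8)*2)*Q(10) = ((5 + 8)*2)*(7 + 10² - 5*10) = (13*2)*(7 + 100 - 50) = 26*57 = 1482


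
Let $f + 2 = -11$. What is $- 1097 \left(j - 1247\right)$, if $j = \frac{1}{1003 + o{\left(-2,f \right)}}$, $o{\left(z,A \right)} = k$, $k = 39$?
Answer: $\frac{1425412181}{1042} \approx 1.368 \cdot 10^{6}$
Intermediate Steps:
$f = -13$ ($f = -2 - 11 = -13$)
$o{\left(z,A \right)} = 39$
$j = \frac{1}{1042}$ ($j = \frac{1}{1003 + 39} = \frac{1}{1042} \approx 0.00095969$)
$- 1097 \left(j - 1247\right) = - 1097 \left(\frac{1}{1042} - 1247\right) = \left(-1097\right) \left(- \frac{1299373}{1042}\right) = \frac{1425412181}{1042}$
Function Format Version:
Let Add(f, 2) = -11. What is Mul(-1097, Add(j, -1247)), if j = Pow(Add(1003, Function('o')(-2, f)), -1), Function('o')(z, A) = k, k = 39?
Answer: Rational(1425412181, 1042) ≈ 1.3680e+6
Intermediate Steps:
f = -13 (f = Add(-2, -11) = -13)
Function('o')(z, A) = 39
j = Rational(1, 1042) (j = Pow(Add(1003, 39), -1) = Pow(1042, -1) = Rational(1, 1042) ≈ 0.00095969)
Mul(-1097, Add(j, -1247)) = Mul(-1097, Add(Rational(1, 1042), -1247)) = Mul(-1097, Rational(-1299373, 1042)) = Rational(1425412181, 1042)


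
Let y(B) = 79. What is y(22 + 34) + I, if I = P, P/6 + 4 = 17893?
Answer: 107413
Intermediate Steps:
P = 107334 (P = -24 + 6*17893 = -24 + 107358 = 107334)
I = 107334
y(22 + 34) + I = 79 + 107334 = 107413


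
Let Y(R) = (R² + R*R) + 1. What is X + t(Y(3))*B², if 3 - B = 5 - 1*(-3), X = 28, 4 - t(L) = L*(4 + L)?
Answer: -10797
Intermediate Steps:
Y(R) = 1 + 2*R² (Y(R) = (R² + R²) + 1 = 2*R² + 1 = 1 + 2*R²)
t(L) = 4 - L*(4 + L)
B = -5 (B = 3 - (5 - 1*(-3)) = 3 - (5 + 3) = 3 - 1*8 = 3 - 8 = -5)
X + t(Y(3))*B² = 28 + (4 - (1 + 2*3²)² - 4*(1 + 2*3²))*(-5)² = 28 + (4 - (1 + 2*9)² - 4*(1 + 2*9))*25 = 28 + (4 - (1 + 18)² - 4*(1 + 18))*25 = 28 + (4 - 1*19² - 4*19)*25 = 28 + (4 - 1*361 - 76)*25 = 28 + (4 - 361 - 76)*25 = 28 - 433*25 = 28 - 10825 = -10797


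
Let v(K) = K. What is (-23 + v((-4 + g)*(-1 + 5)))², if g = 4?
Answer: 529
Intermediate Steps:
(-23 + v((-4 + g)*(-1 + 5)))² = (-23 + (-4 + 4)*(-1 + 5))² = (-23 + 0*4)² = (-23 + 0)² = (-23)² = 529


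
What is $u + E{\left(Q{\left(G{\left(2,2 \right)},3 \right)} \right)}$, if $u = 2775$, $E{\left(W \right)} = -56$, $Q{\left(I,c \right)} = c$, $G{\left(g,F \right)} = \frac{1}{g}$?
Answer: $2719$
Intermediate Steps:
$u + E{\left(Q{\left(G{\left(2,2 \right)},3 \right)} \right)} = 2775 - 56 = 2719$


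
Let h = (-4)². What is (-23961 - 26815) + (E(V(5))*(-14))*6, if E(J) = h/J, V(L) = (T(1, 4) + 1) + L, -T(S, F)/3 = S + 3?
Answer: -50552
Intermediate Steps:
h = 16
T(S, F) = -9 - 3*S (T(S, F) = -3*(S + 3) = -3*(3 + S) = -9 - 3*S)
V(L) = -11 + L (V(L) = ((-9 - 3*1) + 1) + L = ((-9 - 3) + 1) + L = (-12 + 1) + L = -11 + L)
E(J) = 16/J
(-23961 - 26815) + (E(V(5))*(-14))*6 = (-23961 - 26815) + ((16/(-11 + 5))*(-14))*6 = -50776 + ((16/(-6))*(-14))*6 = -50776 + ((16*(-⅙))*(-14))*6 = -50776 - 8/3*(-14)*6 = -50776 + (112/3)*6 = -50776 + 224 = -50552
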